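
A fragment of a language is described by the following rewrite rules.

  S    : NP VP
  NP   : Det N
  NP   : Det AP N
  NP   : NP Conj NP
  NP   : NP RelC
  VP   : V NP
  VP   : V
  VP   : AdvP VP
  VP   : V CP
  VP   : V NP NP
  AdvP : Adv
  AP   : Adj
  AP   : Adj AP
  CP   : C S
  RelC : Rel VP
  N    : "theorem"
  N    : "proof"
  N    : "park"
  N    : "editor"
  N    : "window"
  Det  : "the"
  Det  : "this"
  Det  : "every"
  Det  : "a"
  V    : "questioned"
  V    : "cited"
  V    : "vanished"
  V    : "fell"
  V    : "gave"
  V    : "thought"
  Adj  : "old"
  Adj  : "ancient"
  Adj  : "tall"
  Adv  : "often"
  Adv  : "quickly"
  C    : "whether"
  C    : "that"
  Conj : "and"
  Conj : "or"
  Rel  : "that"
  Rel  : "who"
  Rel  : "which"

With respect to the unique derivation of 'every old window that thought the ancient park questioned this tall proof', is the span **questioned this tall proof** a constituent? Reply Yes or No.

Yes

[S [NP [NP [Det every] [AP [Adj old]] [N window]] [RelC [Rel that] [VP [V thought] [NP [Det the] [AP [Adj ancient]] [N park]]]]] [VP [V questioned] [NP [Det this] [AP [Adj tall]] [N proof]]]]
The words 'questioned this tall proof' are exhaustively dominated by a single VP node (built by VP → V NP), so they form a constituent.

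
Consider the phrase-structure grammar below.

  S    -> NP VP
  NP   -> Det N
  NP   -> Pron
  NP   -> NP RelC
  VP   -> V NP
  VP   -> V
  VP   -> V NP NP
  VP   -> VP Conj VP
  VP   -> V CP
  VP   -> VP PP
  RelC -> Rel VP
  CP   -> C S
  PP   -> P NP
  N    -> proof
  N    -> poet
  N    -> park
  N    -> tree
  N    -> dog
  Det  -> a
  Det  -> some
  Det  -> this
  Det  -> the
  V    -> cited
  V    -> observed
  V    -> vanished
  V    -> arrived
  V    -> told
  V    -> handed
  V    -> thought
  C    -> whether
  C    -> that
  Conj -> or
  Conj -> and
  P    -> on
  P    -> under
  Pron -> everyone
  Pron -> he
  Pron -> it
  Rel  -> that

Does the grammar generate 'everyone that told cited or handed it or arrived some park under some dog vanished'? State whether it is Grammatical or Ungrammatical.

Ungrammatical

For S → NP VP, every NP-prefix leaves a non-VP remainder: after 'everyone' the remainder is not a VP; after 'everyone that told' the remainder is not a VP.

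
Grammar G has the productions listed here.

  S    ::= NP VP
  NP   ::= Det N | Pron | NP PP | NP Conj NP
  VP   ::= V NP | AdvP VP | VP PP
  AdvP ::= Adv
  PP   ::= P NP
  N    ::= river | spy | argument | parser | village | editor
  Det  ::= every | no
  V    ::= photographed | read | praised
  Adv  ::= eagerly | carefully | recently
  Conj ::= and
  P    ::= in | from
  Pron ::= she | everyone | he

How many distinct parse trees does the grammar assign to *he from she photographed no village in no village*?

The two bracketings:
[S [NP [NP [Pron he]] [PP [P from] [NP [Pron she]]]] [VP [V photographed] [NP [NP [Det no] [N village]] [PP [P in] [NP [Det no] [N village]]]]]]
[S [NP [NP [Pron he]] [PP [P from] [NP [Pron she]]]] [VP [VP [V photographed] [NP [Det no] [N village]]] [PP [P in] [NP [Det no] [N village]]]]]
The difference turns on whether VP → VP PP is used at the relevant span, versus an alternative expansion of VP.

2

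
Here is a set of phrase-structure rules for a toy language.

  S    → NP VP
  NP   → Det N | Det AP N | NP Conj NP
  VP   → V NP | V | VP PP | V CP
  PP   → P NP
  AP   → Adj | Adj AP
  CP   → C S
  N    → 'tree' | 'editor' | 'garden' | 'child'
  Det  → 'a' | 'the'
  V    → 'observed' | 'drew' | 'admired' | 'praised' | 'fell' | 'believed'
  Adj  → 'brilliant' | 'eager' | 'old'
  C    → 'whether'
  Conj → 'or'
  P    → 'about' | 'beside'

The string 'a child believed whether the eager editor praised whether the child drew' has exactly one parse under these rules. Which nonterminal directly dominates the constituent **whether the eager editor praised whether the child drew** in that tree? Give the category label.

VP

S
  NP
    Det: a
    N: child
  VP
    V: believed
    CP
      C: whether
      S
        NP
          Det: the
          AP
            Adj: eager
          N: editor
        VP
          V: praised
          CP
            C: whether
            S
              NP
                Det: the
                N: child
              VP
                V: drew
The span 'whether the eager editor praised whether the child drew' is the CP node built by CP → C S.
Its mother is the VP built by VP → V CP.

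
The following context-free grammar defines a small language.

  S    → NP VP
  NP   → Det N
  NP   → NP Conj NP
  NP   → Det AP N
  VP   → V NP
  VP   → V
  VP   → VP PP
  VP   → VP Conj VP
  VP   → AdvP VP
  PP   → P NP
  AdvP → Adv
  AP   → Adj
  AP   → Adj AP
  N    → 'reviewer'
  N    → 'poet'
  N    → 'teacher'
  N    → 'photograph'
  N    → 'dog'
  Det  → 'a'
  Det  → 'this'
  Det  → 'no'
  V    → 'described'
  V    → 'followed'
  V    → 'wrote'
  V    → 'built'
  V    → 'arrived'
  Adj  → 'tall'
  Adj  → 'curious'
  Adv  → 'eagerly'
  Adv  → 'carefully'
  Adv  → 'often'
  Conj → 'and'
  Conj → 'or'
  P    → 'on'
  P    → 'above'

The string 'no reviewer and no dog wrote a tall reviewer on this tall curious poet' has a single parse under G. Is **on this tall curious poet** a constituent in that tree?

[S [NP [NP [Det no] [N reviewer]] [Conj and] [NP [Det no] [N dog]]] [VP [VP [V wrote] [NP [Det a] [AP [Adj tall]] [N reviewer]]] [PP [P on] [NP [Det this] [AP [Adj tall] [AP [Adj curious]]] [N poet]]]]]
The words 'on this tall curious poet' are exhaustively dominated by a single PP node (built by PP → P NP), so they form a constituent.

Yes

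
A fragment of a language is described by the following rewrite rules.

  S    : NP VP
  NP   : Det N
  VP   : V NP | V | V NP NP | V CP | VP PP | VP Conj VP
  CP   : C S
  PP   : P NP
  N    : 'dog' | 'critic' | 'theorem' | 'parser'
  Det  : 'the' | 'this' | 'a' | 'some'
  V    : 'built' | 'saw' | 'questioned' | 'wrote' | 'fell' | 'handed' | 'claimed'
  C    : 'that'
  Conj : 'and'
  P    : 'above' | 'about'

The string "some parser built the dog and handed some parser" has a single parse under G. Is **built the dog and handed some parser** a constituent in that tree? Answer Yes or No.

[S [NP [Det some] [N parser]] [VP [VP [V built] [NP [Det the] [N dog]]] [Conj and] [VP [V handed] [NP [Det some] [N parser]]]]]
The words 'built the dog and handed some parser' are exhaustively dominated by a single VP node (built by VP → VP Conj VP), so they form a constituent.

Yes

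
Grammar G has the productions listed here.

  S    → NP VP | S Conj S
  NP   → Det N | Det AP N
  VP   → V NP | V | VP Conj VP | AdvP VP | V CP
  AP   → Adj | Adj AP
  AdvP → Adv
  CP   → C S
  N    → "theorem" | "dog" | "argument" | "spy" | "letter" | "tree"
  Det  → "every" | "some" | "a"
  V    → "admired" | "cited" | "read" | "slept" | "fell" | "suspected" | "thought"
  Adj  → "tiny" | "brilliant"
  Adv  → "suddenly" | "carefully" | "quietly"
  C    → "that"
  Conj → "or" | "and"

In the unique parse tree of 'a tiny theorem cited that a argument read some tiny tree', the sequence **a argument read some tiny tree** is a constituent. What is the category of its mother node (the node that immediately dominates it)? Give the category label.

CP

[S [NP [Det a] [AP [Adj tiny]] [N theorem]] [VP [V cited] [CP [C that] [S [NP [Det a] [N argument]] [VP [V read] [NP [Det some] [AP [Adj tiny]] [N tree]]]]]]]
The span 'a argument read some tiny tree' is the S node built by S → NP VP.
Its mother is the CP built by CP → C S.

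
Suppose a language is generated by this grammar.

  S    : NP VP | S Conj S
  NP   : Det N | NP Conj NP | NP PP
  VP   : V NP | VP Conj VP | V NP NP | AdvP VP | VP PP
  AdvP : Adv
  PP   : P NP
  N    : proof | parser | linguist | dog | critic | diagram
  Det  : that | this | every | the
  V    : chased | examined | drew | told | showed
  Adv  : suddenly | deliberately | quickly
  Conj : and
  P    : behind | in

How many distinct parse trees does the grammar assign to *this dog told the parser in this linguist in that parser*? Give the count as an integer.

Two of the 5 distinct bracketings:
[S [NP [Det this] [N dog]] [VP [V told] [NP [NP [Det the] [N parser]] [PP [P in] [NP [NP [Det this] [N linguist]] [PP [P in] [NP [Det that] [N parser]]]]]]]]
[S [NP [Det this] [N dog]] [VP [V told] [NP [NP [NP [Det the] [N parser]] [PP [P in] [NP [Det this] [N linguist]]]] [PP [P in] [NP [Det that] [N parser]]]]]]
The trees differ in how a recursive rule is bracketed over the same span.

5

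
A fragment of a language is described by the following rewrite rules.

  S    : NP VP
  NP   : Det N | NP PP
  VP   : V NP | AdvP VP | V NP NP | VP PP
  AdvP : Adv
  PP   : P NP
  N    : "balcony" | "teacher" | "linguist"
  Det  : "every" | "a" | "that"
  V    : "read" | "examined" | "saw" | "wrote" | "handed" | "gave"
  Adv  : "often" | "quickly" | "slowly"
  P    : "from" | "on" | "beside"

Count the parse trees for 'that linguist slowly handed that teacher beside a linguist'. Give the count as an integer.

Two of the 3 distinct bracketings:
[S [NP [Det that] [N linguist]] [VP [AdvP [Adv slowly]] [VP [V handed] [NP [NP [Det that] [N teacher]] [PP [P beside] [NP [Det a] [N linguist]]]]]]]
[S [NP [Det that] [N linguist]] [VP [AdvP [Adv slowly]] [VP [VP [V handed] [NP [Det that] [N teacher]]] [PP [P beside] [NP [Det a] [N linguist]]]]]]
The difference turns on whether NP → NP PP is used at the relevant span, versus an alternative expansion of NP.

3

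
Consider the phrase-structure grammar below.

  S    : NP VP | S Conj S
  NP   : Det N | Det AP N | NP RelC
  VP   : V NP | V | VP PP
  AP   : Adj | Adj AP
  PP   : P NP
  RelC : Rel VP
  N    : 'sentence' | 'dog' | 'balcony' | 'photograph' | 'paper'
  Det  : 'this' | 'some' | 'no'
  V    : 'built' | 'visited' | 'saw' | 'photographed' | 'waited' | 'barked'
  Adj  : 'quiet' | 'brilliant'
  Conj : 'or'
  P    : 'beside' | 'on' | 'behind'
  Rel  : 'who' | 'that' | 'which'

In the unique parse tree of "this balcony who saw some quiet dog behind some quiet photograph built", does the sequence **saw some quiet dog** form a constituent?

Yes

[S [NP [NP [Det this] [N balcony]] [RelC [Rel who] [VP [VP [V saw] [NP [Det some] [AP [Adj quiet]] [N dog]]] [PP [P behind] [NP [Det some] [AP [Adj quiet]] [N photograph]]]]]] [VP [V built]]]
The words 'saw some quiet dog' are exhaustively dominated by a single VP node (built by VP → V NP), so they form a constituent.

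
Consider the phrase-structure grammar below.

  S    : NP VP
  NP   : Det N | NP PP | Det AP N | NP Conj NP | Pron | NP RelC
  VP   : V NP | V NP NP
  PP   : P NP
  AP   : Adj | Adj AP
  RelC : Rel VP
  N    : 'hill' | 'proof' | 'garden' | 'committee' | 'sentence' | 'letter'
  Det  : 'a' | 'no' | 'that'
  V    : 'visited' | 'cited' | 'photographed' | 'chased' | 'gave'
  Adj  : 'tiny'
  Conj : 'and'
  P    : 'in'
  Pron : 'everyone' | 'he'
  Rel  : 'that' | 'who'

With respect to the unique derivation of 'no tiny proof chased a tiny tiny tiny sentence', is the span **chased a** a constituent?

[S [NP [Det no] [AP [Adj tiny]] [N proof]] [VP [V chased] [NP [Det a] [AP [Adj tiny] [AP [Adj tiny] [AP [Adj tiny]]]] [N sentence]]]]
The smallest constituent containing 'chased a' is the VP spanning 'chased a tiny tiny tiny sentence'; no single node in the tree dominates exactly the given words.

No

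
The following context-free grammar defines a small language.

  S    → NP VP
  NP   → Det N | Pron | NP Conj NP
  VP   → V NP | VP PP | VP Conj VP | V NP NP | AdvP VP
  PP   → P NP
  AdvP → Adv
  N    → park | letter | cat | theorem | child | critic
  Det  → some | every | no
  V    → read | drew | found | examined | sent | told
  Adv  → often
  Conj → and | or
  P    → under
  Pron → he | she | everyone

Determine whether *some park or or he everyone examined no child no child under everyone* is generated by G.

A Conj word can never sit immediately before a Conj word in any string this grammar generates, so the substring 'or or' rules out a derivation.

Ungrammatical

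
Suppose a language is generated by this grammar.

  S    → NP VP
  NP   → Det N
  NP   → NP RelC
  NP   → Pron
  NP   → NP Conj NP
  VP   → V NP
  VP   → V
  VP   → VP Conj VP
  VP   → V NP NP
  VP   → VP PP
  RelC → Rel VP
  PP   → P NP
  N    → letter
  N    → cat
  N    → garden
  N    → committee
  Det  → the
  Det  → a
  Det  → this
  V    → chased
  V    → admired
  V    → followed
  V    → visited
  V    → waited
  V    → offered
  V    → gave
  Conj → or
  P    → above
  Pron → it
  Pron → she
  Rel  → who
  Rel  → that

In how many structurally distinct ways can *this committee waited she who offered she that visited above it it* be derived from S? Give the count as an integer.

4

Two of the 4 distinct bracketings:
[S [NP [Det this] [N committee]] [VP [V waited] [NP [NP [Pron she]] [RelC [Rel who] [VP [V offered] [NP [NP [Pron she]] [RelC [Rel that] [VP [VP [V visited]] [PP [P above] [NP [Pron it]]]]]] [NP [Pron it]]]]]]]
[S [NP [Det this] [N committee]] [VP [V waited] [NP [NP [Pron she]] [RelC [Rel who] [VP [V offered] [NP [NP [Pron she]] [RelC [Rel that] [VP [VP [V visited]] [PP [P above] [NP [Pron it]]]]]]]]] [NP [Pron it]]]]
The trees differ in how a recursive rule is bracketed over the same span.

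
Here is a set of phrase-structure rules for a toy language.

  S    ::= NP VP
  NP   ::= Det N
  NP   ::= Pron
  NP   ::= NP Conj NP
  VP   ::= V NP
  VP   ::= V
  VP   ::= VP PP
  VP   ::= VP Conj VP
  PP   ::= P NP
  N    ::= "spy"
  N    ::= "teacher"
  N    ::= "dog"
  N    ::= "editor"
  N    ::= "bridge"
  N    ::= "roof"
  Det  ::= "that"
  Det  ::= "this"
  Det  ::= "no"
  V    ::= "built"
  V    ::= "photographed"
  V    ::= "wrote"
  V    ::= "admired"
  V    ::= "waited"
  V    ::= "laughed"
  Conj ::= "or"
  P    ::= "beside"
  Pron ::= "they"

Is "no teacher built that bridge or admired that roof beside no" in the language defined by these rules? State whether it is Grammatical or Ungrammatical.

For S → NP VP, the only prefix that parses as NP is 'no teacher', but the remainder 'built that bridge or admired that roof beside no' is not a VP under these rules.

Ungrammatical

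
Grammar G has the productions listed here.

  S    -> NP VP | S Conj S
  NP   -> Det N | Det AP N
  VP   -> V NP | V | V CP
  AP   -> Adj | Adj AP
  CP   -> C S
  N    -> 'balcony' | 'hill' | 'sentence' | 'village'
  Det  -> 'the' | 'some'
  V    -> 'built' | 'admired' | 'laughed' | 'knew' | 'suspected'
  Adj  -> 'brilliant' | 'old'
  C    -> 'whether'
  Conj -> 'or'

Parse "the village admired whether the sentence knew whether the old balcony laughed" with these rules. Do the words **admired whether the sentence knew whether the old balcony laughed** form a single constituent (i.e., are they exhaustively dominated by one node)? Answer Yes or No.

[S [NP [Det the] [N village]] [VP [V admired] [CP [C whether] [S [NP [Det the] [N sentence]] [VP [V knew] [CP [C whether] [S [NP [Det the] [AP [Adj old]] [N balcony]] [VP [V laughed]]]]]]]]]
The words 'admired whether the sentence knew whether the old balcony laughed' are exhaustively dominated by a single VP node (built by VP → V CP), so they form a constituent.

Yes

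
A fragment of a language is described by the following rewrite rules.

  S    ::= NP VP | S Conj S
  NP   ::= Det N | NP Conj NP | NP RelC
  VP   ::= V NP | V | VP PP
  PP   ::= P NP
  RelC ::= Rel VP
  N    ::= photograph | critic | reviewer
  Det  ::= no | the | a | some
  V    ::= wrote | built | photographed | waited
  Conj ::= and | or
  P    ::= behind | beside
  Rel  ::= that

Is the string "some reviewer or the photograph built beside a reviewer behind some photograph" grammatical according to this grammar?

Grammatical

S
  NP
    NP
      Det: some
      N: reviewer
    Conj: or
    NP
      Det: the
      N: photograph
  VP
    VP
      VP
        V: built
      PP
        P: beside
        NP
          Det: a
          N: reviewer
    PP
      P: behind
      NP
        Det: some
        N: photograph
Each bracket corresponds to one application of a listed rule, so the string is derivable from S.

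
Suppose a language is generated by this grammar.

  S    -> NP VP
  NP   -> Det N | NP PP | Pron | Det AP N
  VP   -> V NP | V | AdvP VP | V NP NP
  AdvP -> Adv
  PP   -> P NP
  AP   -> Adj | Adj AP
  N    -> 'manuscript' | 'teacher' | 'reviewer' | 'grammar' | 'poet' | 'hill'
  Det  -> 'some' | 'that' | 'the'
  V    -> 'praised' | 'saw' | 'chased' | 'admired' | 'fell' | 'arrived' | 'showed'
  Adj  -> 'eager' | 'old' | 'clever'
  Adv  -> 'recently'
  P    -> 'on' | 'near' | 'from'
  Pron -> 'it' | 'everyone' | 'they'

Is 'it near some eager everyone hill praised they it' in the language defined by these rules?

Ungrammatical

An Adj word can never sit immediately before a Pron word in any string this grammar generates, so the substring 'eager everyone' rules out a derivation.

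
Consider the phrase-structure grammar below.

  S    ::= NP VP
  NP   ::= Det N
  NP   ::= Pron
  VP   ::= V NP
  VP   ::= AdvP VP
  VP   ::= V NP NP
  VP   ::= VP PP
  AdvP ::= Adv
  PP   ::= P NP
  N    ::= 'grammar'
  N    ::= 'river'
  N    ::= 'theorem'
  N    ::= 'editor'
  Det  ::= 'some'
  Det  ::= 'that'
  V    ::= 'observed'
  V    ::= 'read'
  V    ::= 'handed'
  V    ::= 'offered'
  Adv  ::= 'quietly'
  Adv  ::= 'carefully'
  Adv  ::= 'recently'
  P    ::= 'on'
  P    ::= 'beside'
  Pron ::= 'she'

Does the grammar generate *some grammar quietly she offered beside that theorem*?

An Adv word can never sit immediately before a Pron word in any string this grammar generates, so the substring 'quietly she' rules out a derivation.

Ungrammatical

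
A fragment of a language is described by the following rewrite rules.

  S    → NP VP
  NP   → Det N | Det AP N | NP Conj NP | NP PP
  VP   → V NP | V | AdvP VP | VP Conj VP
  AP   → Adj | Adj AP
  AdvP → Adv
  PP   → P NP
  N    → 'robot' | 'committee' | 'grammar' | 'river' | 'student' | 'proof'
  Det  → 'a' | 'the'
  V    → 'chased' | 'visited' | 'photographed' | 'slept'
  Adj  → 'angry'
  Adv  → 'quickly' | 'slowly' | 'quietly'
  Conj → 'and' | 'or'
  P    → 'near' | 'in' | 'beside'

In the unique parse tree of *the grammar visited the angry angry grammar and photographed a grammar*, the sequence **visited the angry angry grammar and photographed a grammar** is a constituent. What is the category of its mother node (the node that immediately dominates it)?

[S [NP [Det the] [N grammar]] [VP [VP [V visited] [NP [Det the] [AP [Adj angry] [AP [Adj angry]]] [N grammar]]] [Conj and] [VP [V photographed] [NP [Det a] [N grammar]]]]]
The span 'visited the angry angry grammar and photographed a grammar' is the VP node built by VP → VP Conj VP.
Its mother is the S built by S → NP VP.

S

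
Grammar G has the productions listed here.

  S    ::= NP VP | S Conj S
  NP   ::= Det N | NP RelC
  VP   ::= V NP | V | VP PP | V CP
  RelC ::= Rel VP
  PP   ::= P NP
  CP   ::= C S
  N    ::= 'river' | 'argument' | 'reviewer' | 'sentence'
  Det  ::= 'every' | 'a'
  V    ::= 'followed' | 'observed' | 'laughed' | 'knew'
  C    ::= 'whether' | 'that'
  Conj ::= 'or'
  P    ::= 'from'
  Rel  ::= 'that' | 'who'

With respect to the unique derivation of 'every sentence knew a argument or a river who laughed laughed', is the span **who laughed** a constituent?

Yes

[S [S [NP [Det every] [N sentence]] [VP [V knew] [NP [Det a] [N argument]]]] [Conj or] [S [NP [NP [Det a] [N river]] [RelC [Rel who] [VP [V laughed]]]] [VP [V laughed]]]]
The words 'who laughed' are exhaustively dominated by a single RelC node (built by RelC → Rel VP), so they form a constituent.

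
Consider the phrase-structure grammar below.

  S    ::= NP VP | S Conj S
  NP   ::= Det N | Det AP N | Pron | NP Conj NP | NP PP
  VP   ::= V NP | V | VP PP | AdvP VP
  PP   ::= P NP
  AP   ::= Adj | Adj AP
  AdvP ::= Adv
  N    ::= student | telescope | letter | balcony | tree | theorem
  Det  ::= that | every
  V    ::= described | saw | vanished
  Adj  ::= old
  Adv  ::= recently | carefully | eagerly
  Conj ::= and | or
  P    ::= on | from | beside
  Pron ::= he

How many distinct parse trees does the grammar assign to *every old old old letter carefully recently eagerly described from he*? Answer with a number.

4

Two of the 4 distinct bracketings:
[S [NP [Det every] [AP [Adj old] [AP [Adj old] [AP [Adj old]]]] [N letter]] [VP [VP [AdvP [Adv carefully]] [VP [AdvP [Adv recently]] [VP [AdvP [Adv eagerly]] [VP [V described]]]]] [PP [P from] [NP [Pron he]]]]]
[S [NP [Det every] [AP [Adj old] [AP [Adj old] [AP [Adj old]]]] [N letter]] [VP [AdvP [Adv carefully]] [VP [VP [AdvP [Adv recently]] [VP [AdvP [Adv eagerly]] [VP [V described]]]] [PP [P from] [NP [Pron he]]]]]]
The trees differ in how a recursive rule is bracketed over the same span.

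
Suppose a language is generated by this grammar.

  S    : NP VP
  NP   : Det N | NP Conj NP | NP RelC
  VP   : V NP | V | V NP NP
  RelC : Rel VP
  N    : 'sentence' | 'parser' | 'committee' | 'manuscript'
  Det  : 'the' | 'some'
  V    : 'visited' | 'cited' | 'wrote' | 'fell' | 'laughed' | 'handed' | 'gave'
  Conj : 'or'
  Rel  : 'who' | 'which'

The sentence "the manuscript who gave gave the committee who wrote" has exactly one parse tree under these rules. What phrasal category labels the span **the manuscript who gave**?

[S [NP [NP [Det the] [N manuscript]] [RelC [Rel who] [VP [V gave]]]] [VP [V gave] [NP [NP [Det the] [N committee]] [RelC [Rel who] [VP [V wrote]]]]]]
The span 'the manuscript who gave' is the NP node built by NP → NP RelC.

NP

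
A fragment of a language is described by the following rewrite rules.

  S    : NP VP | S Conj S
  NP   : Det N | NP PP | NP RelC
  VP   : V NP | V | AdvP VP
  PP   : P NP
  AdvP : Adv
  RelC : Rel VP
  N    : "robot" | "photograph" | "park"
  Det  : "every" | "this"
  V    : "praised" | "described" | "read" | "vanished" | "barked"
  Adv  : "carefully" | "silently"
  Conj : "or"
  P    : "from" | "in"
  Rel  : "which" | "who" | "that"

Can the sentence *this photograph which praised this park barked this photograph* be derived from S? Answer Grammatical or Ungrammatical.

S
  NP
    NP
      Det: this
      N: photograph
    RelC
      Rel: which
      VP
        V: praised
        NP
          Det: this
          N: park
  VP
    V: barked
    NP
      Det: this
      N: photograph
Each bracket corresponds to one application of a listed rule, so the string is derivable from S.

Grammatical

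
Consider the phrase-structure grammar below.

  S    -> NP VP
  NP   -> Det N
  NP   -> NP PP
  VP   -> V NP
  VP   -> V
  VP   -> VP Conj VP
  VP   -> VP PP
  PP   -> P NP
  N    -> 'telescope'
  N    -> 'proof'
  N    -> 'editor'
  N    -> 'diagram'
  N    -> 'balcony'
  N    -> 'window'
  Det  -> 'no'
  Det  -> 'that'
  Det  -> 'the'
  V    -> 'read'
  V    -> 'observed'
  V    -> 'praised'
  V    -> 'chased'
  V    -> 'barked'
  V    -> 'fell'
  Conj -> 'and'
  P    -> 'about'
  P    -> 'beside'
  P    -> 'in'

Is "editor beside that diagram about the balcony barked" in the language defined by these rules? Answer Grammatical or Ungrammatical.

Ungrammatical

For S → NP VP, no prefix of the string parses as an NP.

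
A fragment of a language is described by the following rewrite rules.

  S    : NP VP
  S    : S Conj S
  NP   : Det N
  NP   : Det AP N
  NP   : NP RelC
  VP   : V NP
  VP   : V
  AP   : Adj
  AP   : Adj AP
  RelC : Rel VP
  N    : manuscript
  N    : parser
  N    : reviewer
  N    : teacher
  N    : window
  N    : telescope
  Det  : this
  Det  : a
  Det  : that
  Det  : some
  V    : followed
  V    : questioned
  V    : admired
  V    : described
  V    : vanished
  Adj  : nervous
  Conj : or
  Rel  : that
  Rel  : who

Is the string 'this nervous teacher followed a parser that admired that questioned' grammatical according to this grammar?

Grammatical

S
  NP
    Det: this
    AP
      Adj: nervous
    N: teacher
  VP
    V: followed
    NP
      NP
        NP
          Det: a
          N: parser
        RelC
          Rel: that
          VP
            V: admired
      RelC
        Rel: that
        VP
          V: questioned
Each bracket corresponds to one application of a listed rule, so the string is derivable from S.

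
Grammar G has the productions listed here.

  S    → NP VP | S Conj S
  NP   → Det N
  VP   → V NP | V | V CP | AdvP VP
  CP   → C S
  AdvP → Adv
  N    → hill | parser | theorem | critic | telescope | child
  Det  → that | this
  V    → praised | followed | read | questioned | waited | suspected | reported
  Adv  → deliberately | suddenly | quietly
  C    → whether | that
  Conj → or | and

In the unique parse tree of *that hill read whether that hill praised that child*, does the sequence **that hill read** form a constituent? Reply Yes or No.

[S [NP [Det that] [N hill]] [VP [V read] [CP [C whether] [S [NP [Det that] [N hill]] [VP [V praised] [NP [Det that] [N child]]]]]]]
The smallest constituent containing 'that hill read' is the S spanning 'that hill read whether that hill praised that child'; no single node in the tree dominates exactly the given words.

No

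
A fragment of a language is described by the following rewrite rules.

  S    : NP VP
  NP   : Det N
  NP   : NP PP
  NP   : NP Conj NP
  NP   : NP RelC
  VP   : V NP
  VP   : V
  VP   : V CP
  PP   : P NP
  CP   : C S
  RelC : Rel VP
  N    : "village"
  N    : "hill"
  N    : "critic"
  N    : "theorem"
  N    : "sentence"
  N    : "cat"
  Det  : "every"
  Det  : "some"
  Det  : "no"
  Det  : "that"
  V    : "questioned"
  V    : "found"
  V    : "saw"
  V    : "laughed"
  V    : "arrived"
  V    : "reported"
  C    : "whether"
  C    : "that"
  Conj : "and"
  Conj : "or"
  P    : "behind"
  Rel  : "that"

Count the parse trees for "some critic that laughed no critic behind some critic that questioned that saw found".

9

Two of the 9 distinct bracketings:
[S [NP [NP [NP [Det some] [N critic]] [RelC [Rel that] [VP [V laughed] [NP [Det no] [N critic]]]]] [PP [P behind] [NP [NP [NP [Det some] [N critic]] [RelC [Rel that] [VP [V questioned]]]] [RelC [Rel that] [VP [V saw]]]]]] [VP [V found]]]
[S [NP [NP [Det some] [N critic]] [RelC [Rel that] [VP [V laughed] [NP [NP [Det no] [N critic]] [PP [P behind] [NP [NP [NP [Det some] [N critic]] [RelC [Rel that] [VP [V questioned]]]] [RelC [Rel that] [VP [V saw]]]]]]]]] [VP [V found]]]
The trees differ in how a recursive rule is bracketed over the same span.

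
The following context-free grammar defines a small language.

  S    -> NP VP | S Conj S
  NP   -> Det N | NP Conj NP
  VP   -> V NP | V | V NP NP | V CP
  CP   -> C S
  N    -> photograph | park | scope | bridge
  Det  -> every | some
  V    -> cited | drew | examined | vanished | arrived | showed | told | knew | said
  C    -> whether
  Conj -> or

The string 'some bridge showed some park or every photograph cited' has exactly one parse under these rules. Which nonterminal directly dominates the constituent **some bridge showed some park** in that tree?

S

S
  S
    NP
      Det: some
      N: bridge
    VP
      V: showed
      NP
        Det: some
        N: park
  Conj: or
  S
    NP
      Det: every
      N: photograph
    VP
      V: cited
The span 'some bridge showed some park' is the S node built by S → NP VP.
Its mother is the S built by S → S Conj S.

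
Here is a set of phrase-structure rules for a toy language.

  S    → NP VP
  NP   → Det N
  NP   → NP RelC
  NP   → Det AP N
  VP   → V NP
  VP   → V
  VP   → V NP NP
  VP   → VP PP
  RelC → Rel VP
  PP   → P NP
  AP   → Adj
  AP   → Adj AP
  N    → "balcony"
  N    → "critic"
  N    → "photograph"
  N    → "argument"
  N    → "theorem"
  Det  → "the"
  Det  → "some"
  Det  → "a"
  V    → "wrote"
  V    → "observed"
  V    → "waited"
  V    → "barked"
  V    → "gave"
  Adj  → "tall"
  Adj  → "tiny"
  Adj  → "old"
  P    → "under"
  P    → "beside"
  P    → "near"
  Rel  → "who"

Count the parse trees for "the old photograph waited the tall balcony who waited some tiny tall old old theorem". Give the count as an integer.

The two bracketings:
[S [NP [Det the] [AP [Adj old]] [N photograph]] [VP [V waited] [NP [NP [Det the] [AP [Adj tall]] [N balcony]] [RelC [Rel who] [VP [V waited] [NP [Det some] [AP [Adj tiny] [AP [Adj tall] [AP [Adj old] [AP [Adj old]]]]] [N theorem]]]]]]]
[S [NP [Det the] [AP [Adj old]] [N photograph]] [VP [V waited] [NP [NP [Det the] [AP [Adj tall]] [N balcony]] [RelC [Rel who] [VP [V waited]]]] [NP [Det some] [AP [Adj tiny] [AP [Adj tall] [AP [Adj old] [AP [Adj old]]]]] [N theorem]]]]
The difference turns on whether VP → V is used at the relevant span, versus an alternative expansion of VP.

2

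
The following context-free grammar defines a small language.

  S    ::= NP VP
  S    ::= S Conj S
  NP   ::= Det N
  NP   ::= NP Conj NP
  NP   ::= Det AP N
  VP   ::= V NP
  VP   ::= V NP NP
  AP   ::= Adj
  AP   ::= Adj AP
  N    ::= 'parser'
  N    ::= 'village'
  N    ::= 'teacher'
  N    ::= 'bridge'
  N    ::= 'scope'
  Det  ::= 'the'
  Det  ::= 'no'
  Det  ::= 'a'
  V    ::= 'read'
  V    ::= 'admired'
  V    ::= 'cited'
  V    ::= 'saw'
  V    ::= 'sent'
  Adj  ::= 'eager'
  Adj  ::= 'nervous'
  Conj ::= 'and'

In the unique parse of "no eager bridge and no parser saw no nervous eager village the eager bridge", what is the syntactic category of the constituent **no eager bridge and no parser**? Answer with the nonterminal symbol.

NP

S
  NP
    NP
      Det: no
      AP
        Adj: eager
      N: bridge
    Conj: and
    NP
      Det: no
      N: parser
  VP
    V: saw
    NP
      Det: no
      AP
        Adj: nervous
        AP
          Adj: eager
      N: village
    NP
      Det: the
      AP
        Adj: eager
      N: bridge
The span 'no eager bridge and no parser' is the NP node built by NP → NP Conj NP.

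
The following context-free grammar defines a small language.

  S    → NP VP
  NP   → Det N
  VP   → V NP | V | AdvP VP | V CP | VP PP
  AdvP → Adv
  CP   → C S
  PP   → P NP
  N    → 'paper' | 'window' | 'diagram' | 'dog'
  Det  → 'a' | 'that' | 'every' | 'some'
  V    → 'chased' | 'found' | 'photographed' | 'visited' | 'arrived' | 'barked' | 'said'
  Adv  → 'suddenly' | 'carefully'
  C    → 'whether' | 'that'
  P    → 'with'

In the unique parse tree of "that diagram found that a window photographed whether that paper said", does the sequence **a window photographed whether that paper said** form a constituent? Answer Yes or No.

[S [NP [Det that] [N diagram]] [VP [V found] [CP [C that] [S [NP [Det a] [N window]] [VP [V photographed] [CP [C whether] [S [NP [Det that] [N paper]] [VP [V said]]]]]]]]]
The words 'a window photographed whether that paper said' are exhaustively dominated by a single S node (built by S → NP VP), so they form a constituent.

Yes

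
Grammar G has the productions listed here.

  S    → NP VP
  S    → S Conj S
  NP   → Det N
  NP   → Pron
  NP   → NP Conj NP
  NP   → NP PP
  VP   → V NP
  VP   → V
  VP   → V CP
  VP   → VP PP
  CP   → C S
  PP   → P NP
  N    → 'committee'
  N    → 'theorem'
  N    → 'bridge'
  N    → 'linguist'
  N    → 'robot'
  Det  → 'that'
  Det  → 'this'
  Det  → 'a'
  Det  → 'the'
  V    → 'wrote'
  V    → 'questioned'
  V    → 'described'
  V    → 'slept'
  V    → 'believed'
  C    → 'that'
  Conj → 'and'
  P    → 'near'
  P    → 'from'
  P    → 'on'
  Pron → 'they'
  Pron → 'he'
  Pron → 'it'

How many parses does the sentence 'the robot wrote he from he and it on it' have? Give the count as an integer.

10

Two of the 10 distinct bracketings:
[S [NP [Det the] [N robot]] [VP [V wrote] [NP [NP [NP [Pron he]] [PP [P from] [NP [Pron he]]]] [Conj and] [NP [NP [Pron it]] [PP [P on] [NP [Pron it]]]]]]]
[S [NP [Det the] [N robot]] [VP [V wrote] [NP [NP [Pron he]] [PP [P from] [NP [NP [Pron he]] [Conj and] [NP [NP [Pron it]] [PP [P on] [NP [Pron it]]]]]]]]]
The trees differ in how a recursive rule is bracketed over the same span.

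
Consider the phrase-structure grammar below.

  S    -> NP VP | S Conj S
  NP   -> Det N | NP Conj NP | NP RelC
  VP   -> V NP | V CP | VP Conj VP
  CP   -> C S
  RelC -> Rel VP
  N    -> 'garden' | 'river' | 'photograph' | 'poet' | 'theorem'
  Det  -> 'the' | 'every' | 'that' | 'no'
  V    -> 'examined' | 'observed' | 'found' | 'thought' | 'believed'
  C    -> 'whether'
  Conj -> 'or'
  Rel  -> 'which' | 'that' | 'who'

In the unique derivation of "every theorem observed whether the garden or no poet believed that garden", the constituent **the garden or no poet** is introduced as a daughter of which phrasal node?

S
  NP
    Det: every
    N: theorem
  VP
    V: observed
    CP
      C: whether
      S
        NP
          NP
            Det: the
            N: garden
          Conj: or
          NP
            Det: no
            N: poet
        VP
          V: believed
          NP
            Det: that
            N: garden
The span 'the garden or no poet' is the NP node built by NP → NP Conj NP.
Its mother is the S built by S → NP VP.

S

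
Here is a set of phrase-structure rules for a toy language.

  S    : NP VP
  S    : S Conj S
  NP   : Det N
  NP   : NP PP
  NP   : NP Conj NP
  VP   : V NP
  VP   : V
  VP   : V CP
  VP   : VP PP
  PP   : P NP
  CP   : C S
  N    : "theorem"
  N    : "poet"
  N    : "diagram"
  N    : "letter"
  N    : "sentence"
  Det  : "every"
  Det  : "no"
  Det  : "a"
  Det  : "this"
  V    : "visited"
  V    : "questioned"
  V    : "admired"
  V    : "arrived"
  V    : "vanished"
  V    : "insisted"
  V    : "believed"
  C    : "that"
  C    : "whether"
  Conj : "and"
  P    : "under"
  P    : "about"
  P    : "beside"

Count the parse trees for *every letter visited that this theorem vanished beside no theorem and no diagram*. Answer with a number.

2

The two bracketings:
[S [NP [Det every] [N letter]] [VP [V visited] [CP [C that] [S [NP [Det this] [N theorem]] [VP [VP [V vanished]] [PP [P beside] [NP [NP [Det no] [N theorem]] [Conj and] [NP [Det no] [N diagram]]]]]]]]]
[S [NP [Det every] [N letter]] [VP [VP [V visited] [CP [C that] [S [NP [Det this] [N theorem]] [VP [V vanished]]]]] [PP [P beside] [NP [NP [Det no] [N theorem]] [Conj and] [NP [Det no] [N diagram]]]]]]
The trees differ in how a recursive rule is bracketed over the same span.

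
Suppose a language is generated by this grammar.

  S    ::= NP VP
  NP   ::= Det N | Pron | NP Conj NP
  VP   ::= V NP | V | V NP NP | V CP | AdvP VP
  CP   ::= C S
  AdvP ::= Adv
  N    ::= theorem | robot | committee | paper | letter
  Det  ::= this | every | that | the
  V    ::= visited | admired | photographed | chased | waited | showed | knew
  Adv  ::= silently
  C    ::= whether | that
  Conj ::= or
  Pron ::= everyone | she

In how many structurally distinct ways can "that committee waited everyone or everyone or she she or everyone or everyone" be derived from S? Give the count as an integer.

4

Two of the 4 distinct bracketings:
[S [NP [Det that] [N committee]] [VP [V waited] [NP [NP [Pron everyone]] [Conj or] [NP [NP [Pron everyone]] [Conj or] [NP [Pron she]]]] [NP [NP [Pron she]] [Conj or] [NP [NP [Pron everyone]] [Conj or] [NP [Pron everyone]]]]]]
[S [NP [Det that] [N committee]] [VP [V waited] [NP [NP [Pron everyone]] [Conj or] [NP [NP [Pron everyone]] [Conj or] [NP [Pron she]]]] [NP [NP [NP [Pron she]] [Conj or] [NP [Pron everyone]]] [Conj or] [NP [Pron everyone]]]]]
The trees differ in how a recursive rule is bracketed over the same span.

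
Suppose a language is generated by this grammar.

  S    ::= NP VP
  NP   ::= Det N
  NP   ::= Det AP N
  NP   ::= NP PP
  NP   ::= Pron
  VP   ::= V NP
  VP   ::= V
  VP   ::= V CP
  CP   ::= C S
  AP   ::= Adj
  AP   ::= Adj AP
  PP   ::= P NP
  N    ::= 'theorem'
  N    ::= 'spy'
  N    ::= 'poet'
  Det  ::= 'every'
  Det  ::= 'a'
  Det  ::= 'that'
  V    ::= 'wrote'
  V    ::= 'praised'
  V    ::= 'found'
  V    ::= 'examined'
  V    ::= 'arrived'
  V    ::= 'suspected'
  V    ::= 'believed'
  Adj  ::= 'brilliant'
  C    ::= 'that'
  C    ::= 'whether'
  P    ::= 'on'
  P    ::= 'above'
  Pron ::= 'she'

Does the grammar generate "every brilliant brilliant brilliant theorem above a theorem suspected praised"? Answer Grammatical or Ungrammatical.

Ungrammatical

A V word can never sit immediately before a V word in any string this grammar generates, so the substring 'suspected praised' rules out a derivation.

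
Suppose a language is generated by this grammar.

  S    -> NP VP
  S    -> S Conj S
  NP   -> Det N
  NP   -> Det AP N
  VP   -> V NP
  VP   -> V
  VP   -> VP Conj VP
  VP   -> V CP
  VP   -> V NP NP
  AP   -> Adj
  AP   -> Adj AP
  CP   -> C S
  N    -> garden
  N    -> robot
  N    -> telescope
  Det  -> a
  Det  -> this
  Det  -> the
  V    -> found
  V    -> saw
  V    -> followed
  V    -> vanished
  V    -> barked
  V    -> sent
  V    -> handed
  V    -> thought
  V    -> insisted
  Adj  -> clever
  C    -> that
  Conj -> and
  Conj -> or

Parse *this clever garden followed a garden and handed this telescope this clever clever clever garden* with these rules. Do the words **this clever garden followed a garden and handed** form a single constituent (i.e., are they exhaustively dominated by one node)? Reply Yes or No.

[S [NP [Det this] [AP [Adj clever]] [N garden]] [VP [VP [V followed] [NP [Det a] [N garden]]] [Conj and] [VP [V handed] [NP [Det this] [N telescope]] [NP [Det this] [AP [Adj clever] [AP [Adj clever] [AP [Adj clever]]]] [N garden]]]]]
The smallest constituent containing 'this clever garden followed a garden and handed' is the S spanning 'this clever garden followed a garden and handed this telescope this clever clever clever garden'; no single node in the tree dominates exactly the given words.

No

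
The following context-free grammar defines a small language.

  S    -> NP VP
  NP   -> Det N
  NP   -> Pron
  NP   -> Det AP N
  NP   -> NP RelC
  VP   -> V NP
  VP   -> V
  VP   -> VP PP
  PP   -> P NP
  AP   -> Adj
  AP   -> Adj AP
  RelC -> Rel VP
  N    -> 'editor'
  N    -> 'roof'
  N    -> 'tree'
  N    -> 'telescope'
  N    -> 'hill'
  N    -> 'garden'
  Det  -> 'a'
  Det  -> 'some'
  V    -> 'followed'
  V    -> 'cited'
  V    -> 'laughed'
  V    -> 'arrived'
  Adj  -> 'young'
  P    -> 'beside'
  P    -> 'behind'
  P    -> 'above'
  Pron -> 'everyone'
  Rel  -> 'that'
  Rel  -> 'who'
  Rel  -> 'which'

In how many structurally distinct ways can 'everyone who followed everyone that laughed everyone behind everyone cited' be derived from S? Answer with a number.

3

Two of the 3 distinct bracketings:
[S [NP [NP [Pron everyone]] [RelC [Rel who] [VP [V followed] [NP [NP [Pron everyone]] [RelC [Rel that] [VP [VP [V laughed] [NP [Pron everyone]]] [PP [P behind] [NP [Pron everyone]]]]]]]]] [VP [V cited]]]
[S [NP [NP [Pron everyone]] [RelC [Rel who] [VP [VP [V followed] [NP [NP [Pron everyone]] [RelC [Rel that] [VP [V laughed] [NP [Pron everyone]]]]]] [PP [P behind] [NP [Pron everyone]]]]]] [VP [V cited]]]
The trees differ in how a recursive rule is bracketed over the same span.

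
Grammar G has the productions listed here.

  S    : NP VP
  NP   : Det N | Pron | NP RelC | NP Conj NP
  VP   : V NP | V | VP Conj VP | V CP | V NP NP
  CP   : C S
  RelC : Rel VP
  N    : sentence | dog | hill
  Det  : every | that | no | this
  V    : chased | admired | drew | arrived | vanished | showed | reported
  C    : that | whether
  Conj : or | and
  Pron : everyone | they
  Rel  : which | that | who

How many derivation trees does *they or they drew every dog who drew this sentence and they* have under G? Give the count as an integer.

Two of the 3 distinct bracketings:
[S [NP [NP [Pron they]] [Conj or] [NP [Pron they]]] [VP [V drew] [NP [NP [Det every] [N dog]] [RelC [Rel who] [VP [V drew] [NP [NP [Det this] [N sentence]] [Conj and] [NP [Pron they]]]]]]]]
[S [NP [NP [Pron they]] [Conj or] [NP [Pron they]]] [VP [V drew] [NP [NP [NP [Det every] [N dog]] [RelC [Rel who] [VP [V drew] [NP [Det this] [N sentence]]]]] [Conj and] [NP [Pron they]]]]]
The trees differ in how a recursive rule is bracketed over the same span.

3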